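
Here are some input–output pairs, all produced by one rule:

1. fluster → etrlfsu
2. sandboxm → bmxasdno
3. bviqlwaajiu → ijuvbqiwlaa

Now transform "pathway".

The transformation: swap each adjacent pair of characters (1↔2, 3↔4, ...), then move the last 3 characters to the front (rotate right by 3).
Working it through for "pathway": intermediate "aphtawy", final "awyapht".

awyapht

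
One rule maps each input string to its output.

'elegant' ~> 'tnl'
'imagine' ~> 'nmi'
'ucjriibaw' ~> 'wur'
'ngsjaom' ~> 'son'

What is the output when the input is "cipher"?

rpi

The rule is to sort the characters into reverse alphabetical order, then keep only the first 3 characters.
Starting from "cipher": after the first operation, "rpihec"; after the second, "rpi".
(Check on "ngsjaom": → "sonmjga" → "son" ✓)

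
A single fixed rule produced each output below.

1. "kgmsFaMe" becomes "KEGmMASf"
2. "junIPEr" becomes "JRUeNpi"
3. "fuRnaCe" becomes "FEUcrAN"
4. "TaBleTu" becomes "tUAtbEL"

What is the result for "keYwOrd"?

The rule is to take characters alternately from the front and the back (1st, last, 2nd, 2nd-last, ...), then flip the case of every letter.
On "keYwOrd": the first step gives "kderYOw", and the second then gives "KDERyoW".

KDERyoW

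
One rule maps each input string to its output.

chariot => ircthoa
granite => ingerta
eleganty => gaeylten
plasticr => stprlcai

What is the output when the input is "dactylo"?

ytdoalc

The transformation: take characters alternately from the front and the back (1st, last, 2nd, 2nd-last, ...), then move the last 2 characters to the front (rotate right by 2).
Starting from "dactylo": after the first operation, "doalcyt"; after the second, "ytdoalc".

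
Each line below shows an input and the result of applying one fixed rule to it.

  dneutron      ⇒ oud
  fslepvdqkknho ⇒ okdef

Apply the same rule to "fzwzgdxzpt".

The rule is to keep one character in every 3, starting at position 1 (positions 1st, 4th, 7th, ...), then reverse the string.
Working it through for "fzwzgdxzpt": intermediate "fzxt", final "txzf".
(Check on "fslepvdqkknho": → "fedko" → "okdef" ✓)

txzf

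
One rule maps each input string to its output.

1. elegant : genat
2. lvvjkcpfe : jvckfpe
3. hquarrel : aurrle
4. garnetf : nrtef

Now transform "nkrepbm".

In each case the input is transformed by: delete the first 2 characters, then swap each adjacent pair of characters (1↔2, 3↔4, ...).
Applying both steps to "nkrepbm": "repbm", then "erbpm".

erbpm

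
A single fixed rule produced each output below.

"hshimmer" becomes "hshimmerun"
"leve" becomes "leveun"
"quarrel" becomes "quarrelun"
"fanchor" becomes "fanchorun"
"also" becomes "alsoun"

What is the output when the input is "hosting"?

The transformation: append "un".
For "hosting" the result is "hostingun".

hostingun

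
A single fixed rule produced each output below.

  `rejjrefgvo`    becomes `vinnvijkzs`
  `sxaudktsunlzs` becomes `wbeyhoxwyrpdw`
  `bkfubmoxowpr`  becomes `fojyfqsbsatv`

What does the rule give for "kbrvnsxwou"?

The transformation: shift every letter 4 places forward in the alphabet (wrapping around).
"kbrvnsxwou" → "ofvzrwbasy".

ofvzrwbasy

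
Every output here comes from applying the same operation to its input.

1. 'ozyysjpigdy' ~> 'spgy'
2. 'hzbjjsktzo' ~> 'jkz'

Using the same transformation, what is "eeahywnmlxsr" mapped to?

ynls

The pattern: delete the first 3 characters, then keep every other character starting from the second (positions 2nd, 4th, 6th, ...).
For "eeahywnmlxsr", step one produces "hywnmlxsr"; step two turns that into "ynls".
(Check on "ozyysjpigdy": → "ysjpigdy" → "spgy" ✓)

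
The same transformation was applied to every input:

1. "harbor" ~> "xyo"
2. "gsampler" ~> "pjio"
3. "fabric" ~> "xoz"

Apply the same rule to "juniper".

In each case the input is transformed by: keep every other character starting from the second (positions 2nd, 4th, 6th, ...), then shift every letter 3 places backward in the alphabet (wrapping around).
On "juniper": the first step gives "uie", and the second then gives "rfb".

rfb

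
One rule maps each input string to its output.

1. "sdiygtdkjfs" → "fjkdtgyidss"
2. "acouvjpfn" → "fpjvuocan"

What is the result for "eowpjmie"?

The pattern: move the last character to the front, then reverse the string.
Doing the same to "eowpjmie": "imjpwoee".

imjpwoee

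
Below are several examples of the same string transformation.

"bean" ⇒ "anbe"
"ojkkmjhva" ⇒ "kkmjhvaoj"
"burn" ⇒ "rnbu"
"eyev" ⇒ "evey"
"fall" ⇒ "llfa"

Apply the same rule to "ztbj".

bjzt

What's happening: move the first 2 characters to the end (rotate left by 2).
On "ztbj" that produces "bjzt".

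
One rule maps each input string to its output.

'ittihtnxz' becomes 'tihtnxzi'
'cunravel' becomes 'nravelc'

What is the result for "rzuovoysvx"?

uovoysvxr

In each case the input is transformed by: move the first character to the end, then delete the first character.
Working it through for "rzuovoysvx": intermediate "zuovoysvxr", final "uovoysvxr".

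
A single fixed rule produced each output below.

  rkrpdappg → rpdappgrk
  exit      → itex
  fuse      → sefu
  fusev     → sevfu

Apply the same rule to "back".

ckba

Rule — move the first 2 characters to the end (rotate left by 2).
Applying that to "back" gives "ckba".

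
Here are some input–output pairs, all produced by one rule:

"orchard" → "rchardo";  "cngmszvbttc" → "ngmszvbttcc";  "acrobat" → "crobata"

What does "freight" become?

reightf

The transformation: move the first character to the end.
"freight" → "reightf".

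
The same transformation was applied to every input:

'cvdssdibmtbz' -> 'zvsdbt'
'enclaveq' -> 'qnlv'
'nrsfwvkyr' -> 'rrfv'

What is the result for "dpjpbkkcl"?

In each case the input is transformed by: move the last 2 characters to the front (rotate right by 2), then keep every other character starting from the second (positions 2nd, 4th, 6th, ...).
Starting from "dpjpbkkcl": after the first operation, "cldpjpbkk"; after the second, "lppk".

lppk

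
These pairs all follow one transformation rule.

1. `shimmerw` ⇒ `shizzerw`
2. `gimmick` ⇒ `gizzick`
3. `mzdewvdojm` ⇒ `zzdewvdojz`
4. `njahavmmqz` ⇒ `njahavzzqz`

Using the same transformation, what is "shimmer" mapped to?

What's happening: replace every "m" with "z".
Doing the same to "shimmer": "shizzer".

shizzer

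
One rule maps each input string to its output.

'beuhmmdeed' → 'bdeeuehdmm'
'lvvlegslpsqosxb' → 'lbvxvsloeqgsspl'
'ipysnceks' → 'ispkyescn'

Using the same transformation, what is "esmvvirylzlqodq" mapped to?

The transformation: take characters alternately from the front and the back (1st, last, 2nd, 2nd-last, ...).
On "esmvvirylzlqodq" that produces "eqsdmovqvlizrly".

eqsdmovqvlizrly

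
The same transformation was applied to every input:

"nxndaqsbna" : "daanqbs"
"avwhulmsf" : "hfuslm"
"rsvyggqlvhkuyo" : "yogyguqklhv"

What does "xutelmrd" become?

The rule is to delete the first 3 characters, then take characters alternately from the front and the back (1st, last, 2nd, 2nd-last, ...).
Applying both steps to "xutelmrd": "elmrd", then "edlrm".
(Check on "nxndaqsbna": → "daqsbna" → "daanqbs" ✓)

edlrm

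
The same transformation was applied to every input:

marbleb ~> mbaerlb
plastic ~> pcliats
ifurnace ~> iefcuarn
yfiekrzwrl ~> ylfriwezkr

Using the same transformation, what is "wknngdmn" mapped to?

wnkmndng

In each case the input is transformed by: take characters alternately from the front and the back (1st, last, 2nd, 2nd-last, ...).
For "wknngdmn" the result is "wnkmndng".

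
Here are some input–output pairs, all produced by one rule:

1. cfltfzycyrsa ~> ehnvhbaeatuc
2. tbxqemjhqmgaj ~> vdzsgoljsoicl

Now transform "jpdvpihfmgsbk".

What's happening: shift every letter 2 places forward in the alphabet (wrapping around).
On "jpdvpihfmgsbk" that produces "lrfxrkjhoiudm".

lrfxrkjhoiudm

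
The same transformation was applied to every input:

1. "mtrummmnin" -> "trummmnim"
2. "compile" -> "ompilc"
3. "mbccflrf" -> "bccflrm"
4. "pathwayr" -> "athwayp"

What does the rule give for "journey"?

Rule — delete the last character, then move the first character to the end.
"journey" → "ournej".

ournej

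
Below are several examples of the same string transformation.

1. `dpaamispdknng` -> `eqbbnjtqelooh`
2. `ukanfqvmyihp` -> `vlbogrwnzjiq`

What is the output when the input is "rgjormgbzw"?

In each case the input is transformed by: shift every letter 1 place forward in the alphabet (wrapping around).
For "rgjormgbzw" the result is "shkpsnhcax".

shkpsnhcax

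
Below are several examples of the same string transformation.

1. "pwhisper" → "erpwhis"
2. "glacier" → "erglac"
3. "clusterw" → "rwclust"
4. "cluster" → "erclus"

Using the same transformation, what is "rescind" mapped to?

ndresc

Looking at the pairs, the operation is to move the last 3 characters to the front (rotate right by 3), then delete the first character.
Working it through for "rescind": intermediate "indresc", final "ndresc".
(Check on "cluster": → "terclus" → "erclus" ✓)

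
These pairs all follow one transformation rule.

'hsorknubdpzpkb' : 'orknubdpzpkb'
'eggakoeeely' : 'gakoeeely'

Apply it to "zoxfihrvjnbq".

The pattern: delete the first 2 characters.
For "zoxfihrvjnbq" the result is "xfihrvjnbq".

xfihrvjnbq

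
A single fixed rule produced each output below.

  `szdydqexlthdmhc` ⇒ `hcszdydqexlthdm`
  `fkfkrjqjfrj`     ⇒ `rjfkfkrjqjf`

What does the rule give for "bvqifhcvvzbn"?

bnbvqifhcvvz

Rule — move the last 2 characters to the front (rotate right by 2).
"bvqifhcvvzbn" → "bnbvqifhcvvz".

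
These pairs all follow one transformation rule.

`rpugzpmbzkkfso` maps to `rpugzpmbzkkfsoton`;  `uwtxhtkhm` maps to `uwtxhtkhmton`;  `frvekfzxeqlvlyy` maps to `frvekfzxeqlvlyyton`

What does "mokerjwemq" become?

The rule is to append "ton".
So "mokerjwemq" becomes "mokerjwemqton".

mokerjwemqton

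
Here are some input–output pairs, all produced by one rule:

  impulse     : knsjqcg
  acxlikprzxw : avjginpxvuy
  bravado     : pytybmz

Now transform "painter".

yglrcpn

Each output is the input with this applied: move the first character to the end, then shift every letter 2 places backward in the alphabet (wrapping around).
Working it through for "painter": intermediate "ainterp", final "yglrcpn".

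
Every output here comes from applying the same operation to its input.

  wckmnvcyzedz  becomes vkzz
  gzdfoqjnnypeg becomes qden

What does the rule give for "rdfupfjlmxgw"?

ffwm

Looking at the pairs, the operation is to keep one character in every 3, starting at position 3 (positions 3rd, 6th, 9th, ...), then swap each adjacent pair of characters (1↔2, 3↔4, ...).
Starting from "rdfupfjlmxgw": after the first operation, "ffmw"; after the second, "ffwm".
(Check on "gzdfoqjnnypeg": → "dqne" → "qden" ✓)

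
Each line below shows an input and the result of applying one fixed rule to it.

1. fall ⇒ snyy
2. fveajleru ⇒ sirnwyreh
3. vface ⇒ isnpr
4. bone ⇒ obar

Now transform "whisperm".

The pattern: shift every letter 13 places forward in the alphabet (wrapping around) — i.e. ROT13.
"whisperm" → "juvfcrez".

juvfcrez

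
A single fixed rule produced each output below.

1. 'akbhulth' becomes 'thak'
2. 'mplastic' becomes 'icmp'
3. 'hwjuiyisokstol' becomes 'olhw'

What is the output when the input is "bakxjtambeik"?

ikba

Rule — move the last 2 characters to the front (rotate right by 2), then keep only the first 4 characters.
"bakxjtambeik" → "ikbakxjtambe" → "ikba".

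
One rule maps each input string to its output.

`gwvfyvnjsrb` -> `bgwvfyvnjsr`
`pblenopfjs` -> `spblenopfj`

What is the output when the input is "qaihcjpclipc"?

Rule — move the last character to the front.
On "qaihcjpclipc" that produces "cqaihcjpclip".

cqaihcjpclip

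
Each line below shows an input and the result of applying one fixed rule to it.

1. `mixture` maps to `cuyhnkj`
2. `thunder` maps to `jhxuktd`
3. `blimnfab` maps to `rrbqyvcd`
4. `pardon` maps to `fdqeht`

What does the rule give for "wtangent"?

mjjdqudw

Each output is the input with this applied: take characters alternately from the front and the back (1st, last, 2nd, 2nd-last, ...), then shift every letter 10 places backward in the alphabet (wrapping around).
For "wtangent" the result is "mjjdqudw".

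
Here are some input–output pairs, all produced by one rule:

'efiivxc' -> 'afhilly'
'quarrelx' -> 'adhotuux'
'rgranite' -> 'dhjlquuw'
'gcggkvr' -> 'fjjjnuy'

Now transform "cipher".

The rule is to shift every letter 3 places forward in the alphabet (wrapping around), then sort the characters into alphabetical order.
Applying that to "cipher" gives "fhklsu".

fhklsu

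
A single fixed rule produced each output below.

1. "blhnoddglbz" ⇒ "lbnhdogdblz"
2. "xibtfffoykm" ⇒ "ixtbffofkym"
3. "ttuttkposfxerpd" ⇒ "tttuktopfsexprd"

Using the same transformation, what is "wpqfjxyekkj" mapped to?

pwfqxjeykkj

In each case the input is transformed by: swap each adjacent pair of characters (1↔2, 3↔4, ...).
So "wpqfjxyekkj" becomes "pwfqxjeykkj".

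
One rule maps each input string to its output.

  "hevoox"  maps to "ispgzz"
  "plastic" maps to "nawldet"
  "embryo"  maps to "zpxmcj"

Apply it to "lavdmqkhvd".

owlgoxbvsg

Rule — shift every letter 11 places forward in the alphabet (wrapping around), then move the last character to the front.
Applying both steps to "lavdmqkhvd": "wlgoxbvsgo", then "owlgoxbvsg".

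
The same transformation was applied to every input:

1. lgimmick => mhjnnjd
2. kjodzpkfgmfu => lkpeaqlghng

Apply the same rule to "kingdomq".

ljohepn

The pattern: shift every letter 1 place forward in the alphabet (wrapping around), then delete the last character.
Applying both steps to "kingdomq": "ljohepnr", then "ljohepn".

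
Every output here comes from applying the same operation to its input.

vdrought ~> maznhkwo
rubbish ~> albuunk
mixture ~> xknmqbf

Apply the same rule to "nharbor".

The pattern: reverse the string, then shift every letter 7 places backward in the alphabet (wrapping around).
For "nharbor", step one produces "robrahn"; step two turns that into "khuktag".

khuktag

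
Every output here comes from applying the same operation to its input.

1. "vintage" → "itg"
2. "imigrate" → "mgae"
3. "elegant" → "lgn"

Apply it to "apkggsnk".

The pattern: keep every other character starting from the second (positions 2nd, 4th, 6th, ...).
Applying that to "apkggsnk" gives "pgsk".

pgsk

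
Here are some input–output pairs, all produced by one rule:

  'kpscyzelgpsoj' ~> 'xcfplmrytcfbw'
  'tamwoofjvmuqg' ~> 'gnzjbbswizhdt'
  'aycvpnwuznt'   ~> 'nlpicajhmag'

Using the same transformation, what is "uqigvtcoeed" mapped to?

hdvtigpbrrq

In each case the input is transformed by: shift every letter 13 places forward in the alphabet (wrapping around) — i.e. ROT13.
So "uqigvtcoeed" becomes "hdvtigpbrrq".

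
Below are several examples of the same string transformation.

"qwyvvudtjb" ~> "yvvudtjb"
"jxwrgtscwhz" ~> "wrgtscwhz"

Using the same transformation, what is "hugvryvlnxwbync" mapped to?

gvryvlnxwbync

The pattern: delete the first 2 characters.
"hugvryvlnxwbync" → "gvryvlnxwbync".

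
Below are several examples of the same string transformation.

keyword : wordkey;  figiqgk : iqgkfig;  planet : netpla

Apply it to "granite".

Rule — move the first 3 characters to the end (rotate left by 3).
"granite" → "nitegra".

nitegra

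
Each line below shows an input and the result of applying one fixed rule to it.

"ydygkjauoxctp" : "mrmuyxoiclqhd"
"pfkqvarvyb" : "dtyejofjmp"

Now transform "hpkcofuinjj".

vdyqctiwbxx

Each output is the input with this applied: shift every letter 12 places backward in the alphabet (wrapping around).
"hpkcofuinjj" → "vdyqctiwbxx".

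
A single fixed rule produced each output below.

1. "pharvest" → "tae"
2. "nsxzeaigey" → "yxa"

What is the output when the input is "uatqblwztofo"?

otlt

The pattern: move the last 2 characters to the front (rotate right by 2), then keep one character in every 3, starting at position 2 (positions 2nd, 5th, 8th, ...).
On "uatqblwztofo": the first step gives "fouatqblwzto", and the second then gives "otlt".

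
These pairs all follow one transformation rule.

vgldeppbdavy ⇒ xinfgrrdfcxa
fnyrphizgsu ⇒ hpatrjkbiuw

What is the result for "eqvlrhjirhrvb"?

Rule — shift every letter 2 places forward in the alphabet (wrapping around).
For "eqvlrhjirhrvb" the result is "gsxntjlktjtxd".

gsxntjlktjtxd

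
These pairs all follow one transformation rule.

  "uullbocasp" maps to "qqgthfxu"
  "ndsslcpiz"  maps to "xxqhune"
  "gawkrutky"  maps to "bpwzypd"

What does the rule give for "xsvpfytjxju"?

Each output is the input with this applied: delete the first 2 characters, then shift every letter 5 places forward in the alphabet (wrapping around).
On "xsvpfytjxju": the first step gives "vpfytjxju", and the second then gives "aukdyocoz".
(Check on "gawkrutky": → "wkrutky" → "bpwzypd" ✓)

aukdyocoz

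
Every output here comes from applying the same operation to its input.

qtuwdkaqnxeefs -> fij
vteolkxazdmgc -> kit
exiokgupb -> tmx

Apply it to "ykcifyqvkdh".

nzr

Rule — shift every letter 11 places backward in the alphabet (wrapping around), then keep only the first 3 characters.
"ykcifyqvkdh" → "nzrxunfkzsw" → "nzr".
(Check on "vteolkxazdmgc": → "kitdazmposbvr" → "kit" ✓)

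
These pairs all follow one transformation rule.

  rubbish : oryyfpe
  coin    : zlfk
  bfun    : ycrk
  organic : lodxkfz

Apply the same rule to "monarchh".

jlkxozee

The pattern: shift every letter 3 places backward in the alphabet (wrapping around).
Applying that to "monarchh" gives "jlkxozee".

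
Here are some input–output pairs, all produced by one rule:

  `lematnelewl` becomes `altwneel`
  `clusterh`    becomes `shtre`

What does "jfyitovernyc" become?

Each output is the input with this applied: delete the first 3 characters, then take characters alternately from the front and the back (1st, last, 2nd, 2nd-last, ...).
"jfyitovernyc" → "itovernyc" → "ictyonvre".

ictyonvre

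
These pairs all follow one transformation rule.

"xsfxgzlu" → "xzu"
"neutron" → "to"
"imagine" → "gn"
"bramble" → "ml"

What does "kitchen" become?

ce

Each output is the input with this applied: delete the first 2 characters, then keep every other character starting from the second (positions 2nd, 4th, 6th, ...).
For "kitchen", step one produces "tchen"; step two turns that into "ce".
(Check on "neutron": → "utron" → "to" ✓)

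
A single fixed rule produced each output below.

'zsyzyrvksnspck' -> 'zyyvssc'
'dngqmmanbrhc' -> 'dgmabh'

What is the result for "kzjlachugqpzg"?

Looking at the pairs, the operation is to keep every other character starting from the first (positions 1st, 3rd, 5th, ...).
For "kzjlachugqpzg" the result is "kjahgpg".

kjahgpg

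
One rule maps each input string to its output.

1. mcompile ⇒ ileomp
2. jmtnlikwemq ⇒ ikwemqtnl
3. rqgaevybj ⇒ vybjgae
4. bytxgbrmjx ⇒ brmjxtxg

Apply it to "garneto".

torne

The pattern: delete the first 2 characters, then move the first 3 characters to the end (rotate left by 3).
Applying both steps to "garneto": "rneto", then "torne".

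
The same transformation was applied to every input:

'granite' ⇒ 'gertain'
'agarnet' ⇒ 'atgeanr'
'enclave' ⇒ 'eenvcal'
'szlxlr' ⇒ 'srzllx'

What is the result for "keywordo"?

koedyrwo

The transformation: take characters alternately from the front and the back (1st, last, 2nd, 2nd-last, ...).
Applying that to "keywordo" gives "koedyrwo".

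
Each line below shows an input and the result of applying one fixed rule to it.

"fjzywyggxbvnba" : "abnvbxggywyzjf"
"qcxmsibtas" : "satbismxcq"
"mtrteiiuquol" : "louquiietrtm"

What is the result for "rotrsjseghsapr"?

rpashgesjsrtor

In each case the input is transformed by: reverse the string.
So "rotrsjseghsapr" becomes "rpashgesjsrtor".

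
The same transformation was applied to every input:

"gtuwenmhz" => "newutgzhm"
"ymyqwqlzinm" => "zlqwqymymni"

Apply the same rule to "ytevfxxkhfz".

What's happening: move the last 3 characters to the front (rotate right by 3), then reverse the string.
For "ytevfxxkhfz" the result is "kxxfvetyzfh".

kxxfvetyzfh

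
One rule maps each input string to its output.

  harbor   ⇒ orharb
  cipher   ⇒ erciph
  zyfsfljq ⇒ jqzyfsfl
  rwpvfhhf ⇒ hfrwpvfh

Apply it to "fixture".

refixtu

The transformation: move the last 2 characters to the front (rotate right by 2).
Doing the same to "fixture": "refixtu".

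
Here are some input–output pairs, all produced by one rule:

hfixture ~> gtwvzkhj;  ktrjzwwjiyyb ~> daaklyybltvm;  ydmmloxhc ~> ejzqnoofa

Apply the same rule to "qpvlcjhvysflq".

Each output is the input with this applied: reverse the string, then shift every letter 2 places forward in the alphabet (wrapping around).
Applying both steps to "qpvlcjhvysflq": "qlfsyvhjclvpq", then "snhuaxjlenxrs".

snhuaxjlenxrs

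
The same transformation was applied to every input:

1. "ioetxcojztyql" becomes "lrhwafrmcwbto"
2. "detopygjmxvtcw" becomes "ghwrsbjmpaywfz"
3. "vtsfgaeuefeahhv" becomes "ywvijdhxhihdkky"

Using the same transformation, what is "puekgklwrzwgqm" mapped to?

sxhnjnozuczjtp

Each output is the input with this applied: shift every letter 3 places forward in the alphabet (wrapping around).
Doing the same to "puekgklwrzwgqm": "sxhnjnozuczjtp".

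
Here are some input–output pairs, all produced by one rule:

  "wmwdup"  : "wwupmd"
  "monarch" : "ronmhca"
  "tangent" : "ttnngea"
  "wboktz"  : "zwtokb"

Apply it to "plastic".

tsplica

The pattern: sort the characters into reverse alphabetical order.
For "plastic" the result is "tsplica".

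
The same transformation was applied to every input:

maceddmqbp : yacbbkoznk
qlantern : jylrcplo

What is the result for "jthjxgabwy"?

rfhveyzuwh

Each output is the input with this applied: shift every letter 2 places backward in the alphabet (wrapping around), then move the first character to the end.
Starting from "jthjxgabwy": after the first operation, "hrfhveyzuw"; after the second, "rfhveyzuwh".
(Check on "maceddmqbp": → "kyacbbkozn" → "yacbbkoznk" ✓)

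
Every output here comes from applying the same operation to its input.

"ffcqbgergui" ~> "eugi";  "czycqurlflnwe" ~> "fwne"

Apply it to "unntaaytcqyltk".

Looking at the pairs, the operation is to swap each adjacent pair of characters (1↔2, 3↔4, ...), then keep only the last 4 characters.
On "unntaaytcqyltk": the first step gives "nutnaatyqclykt", and the second then gives "lykt".

lykt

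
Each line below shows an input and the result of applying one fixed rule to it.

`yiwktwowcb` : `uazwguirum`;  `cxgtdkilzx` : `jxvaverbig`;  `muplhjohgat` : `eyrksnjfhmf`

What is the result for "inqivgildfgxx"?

evvglogtegjbd

The pattern: shift every letter 2 places backward in the alphabet (wrapping around), then move the last 3 characters to the front (rotate right by 3).
On "inqivgildfgxx": the first step gives "glogtegjbdevv", and the second then gives "evvglogtegjbd".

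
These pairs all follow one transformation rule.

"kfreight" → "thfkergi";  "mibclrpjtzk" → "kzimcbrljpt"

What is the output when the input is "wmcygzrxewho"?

ohmwyczgxrwe

The transformation: move the last 2 characters to the front (rotate right by 2), then swap each adjacent pair of characters (1↔2, 3↔4, ...).
Doing the same to "wmcygzrxewho": "ohmwyczgxrwe".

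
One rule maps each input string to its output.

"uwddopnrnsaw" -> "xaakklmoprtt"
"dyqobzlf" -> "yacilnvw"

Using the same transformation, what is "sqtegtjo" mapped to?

Looking at the pairs, the operation is to sort the characters into alphabetical order, then shift every letter 3 places backward in the alphabet (wrapping around).
On "sqtegtjo": the first step gives "egjoqstt", and the second then gives "bdglnpqq".

bdglnpqq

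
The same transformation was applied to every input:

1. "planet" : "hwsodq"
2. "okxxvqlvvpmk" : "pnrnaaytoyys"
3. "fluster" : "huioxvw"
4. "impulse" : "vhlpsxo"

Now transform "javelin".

Looking at the pairs, the operation is to shift every letter 3 places forward in the alphabet (wrapping around), then move the last 2 characters to the front (rotate right by 2).
Doing the same to "javelin": "lqmdyho".

lqmdyho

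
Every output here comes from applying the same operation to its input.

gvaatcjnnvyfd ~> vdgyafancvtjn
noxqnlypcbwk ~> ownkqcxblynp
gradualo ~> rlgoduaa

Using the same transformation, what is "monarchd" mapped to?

The pattern: swap each adjacent pair of characters (1↔2, 3↔4, ...), then take characters alternately from the front and the back (1st, last, 2nd, 2nd-last, ...).
Working it through for "monarchd": intermediate "omancrdh", final "ohmdarnc".

ohmdarnc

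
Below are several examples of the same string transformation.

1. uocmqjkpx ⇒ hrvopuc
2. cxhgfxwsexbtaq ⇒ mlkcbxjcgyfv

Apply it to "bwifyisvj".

nkdnxao

The pattern: shift every letter 5 places forward in the alphabet (wrapping around), then delete the first 2 characters.
For "bwifyisvj", step one produces "gbnkdnxao"; step two turns that into "nkdnxao".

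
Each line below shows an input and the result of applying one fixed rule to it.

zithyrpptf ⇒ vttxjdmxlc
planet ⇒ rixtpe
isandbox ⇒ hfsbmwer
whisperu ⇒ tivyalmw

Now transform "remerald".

What's happening: shift every letter 4 places forward in the alphabet (wrapping around), then swap the front and back halves of the string.
Starting from "remerald": after the first operation, "viqiveph"; after the second, "vephviqi".

vephviqi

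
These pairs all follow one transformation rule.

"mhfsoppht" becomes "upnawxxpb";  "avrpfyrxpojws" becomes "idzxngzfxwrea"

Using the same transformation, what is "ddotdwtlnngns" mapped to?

llwblebtvvova

The pattern: shift every letter 8 places forward in the alphabet (wrapping around).
"ddotdwtlnngns" → "llwblebtvvova".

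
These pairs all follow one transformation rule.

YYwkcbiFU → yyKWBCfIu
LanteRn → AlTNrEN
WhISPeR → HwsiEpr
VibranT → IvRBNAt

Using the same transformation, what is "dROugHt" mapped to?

The transformation: swap each adjacent pair of characters (1↔2, 3↔4, ...), then flip the case of every letter.
Working it through for "dROugHt": intermediate "RduOHgt", final "rDUohGT".

rDUohGT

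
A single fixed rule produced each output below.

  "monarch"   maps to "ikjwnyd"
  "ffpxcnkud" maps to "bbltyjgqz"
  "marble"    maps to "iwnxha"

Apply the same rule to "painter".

Each output is the input with this applied: shift every letter 4 places backward in the alphabet (wrapping around).
So "painter" becomes "lwejpan".

lwejpan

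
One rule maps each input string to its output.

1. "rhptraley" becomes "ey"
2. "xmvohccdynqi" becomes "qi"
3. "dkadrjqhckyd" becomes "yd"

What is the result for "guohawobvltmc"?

The pattern: keep only the last 2 characters.
For "guohawobvltmc" the result is "mc".

mc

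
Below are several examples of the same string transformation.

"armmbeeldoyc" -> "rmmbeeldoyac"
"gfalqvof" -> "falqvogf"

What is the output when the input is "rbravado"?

bravadro

In each case the input is transformed by: swap the first and last characters, then move the first character to the end.
"rbravado" → "obravadr" → "bravadro".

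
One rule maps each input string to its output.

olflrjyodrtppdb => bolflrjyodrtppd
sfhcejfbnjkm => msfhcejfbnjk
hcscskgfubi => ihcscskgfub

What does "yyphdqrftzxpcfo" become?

Looking at the pairs, the operation is to move the last character to the front.
On "yyphdqrftzxpcfo" that produces "oyyphdqrftzxpcf".

oyyphdqrftzxpcf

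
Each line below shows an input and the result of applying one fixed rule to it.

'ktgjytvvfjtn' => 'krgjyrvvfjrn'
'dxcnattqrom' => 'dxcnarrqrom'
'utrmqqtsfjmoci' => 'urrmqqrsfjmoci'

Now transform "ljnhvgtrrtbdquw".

ljnhvgrrrrbdquw

Each output is the input with this applied: replace every "t" with "r".
For "ljnhvgtrrtbdquw" the result is "ljnhvgrrrrbdquw".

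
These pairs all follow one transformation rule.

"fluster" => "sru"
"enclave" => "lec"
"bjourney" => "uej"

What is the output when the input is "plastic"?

sca

In each case the input is transformed by: move the first 3 characters to the end (rotate left by 3), then keep one character in every 3, starting at position 1 (positions 1st, 4th, 7th, ...).
For "plastic" the result is "sca".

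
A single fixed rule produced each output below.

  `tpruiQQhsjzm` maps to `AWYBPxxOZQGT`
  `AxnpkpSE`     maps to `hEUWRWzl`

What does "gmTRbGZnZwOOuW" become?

Each output is the input with this applied: shift every letter 7 places forward in the alphabet (wrapping around), then flip the case of every letter.
Starting from "gmTRbGZnZwOOuW": after the first operation, "ntAYiNGuGdVVbD"; after the second, "NTayIngUgDvvBd".

NTayIngUgDvvBd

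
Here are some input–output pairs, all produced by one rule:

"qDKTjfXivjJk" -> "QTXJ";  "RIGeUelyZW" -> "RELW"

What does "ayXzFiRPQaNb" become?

Looking at the pairs, the operation is to keep one character in every 3, starting at position 1 (positions 1st, 4th, 7th, ...), then convert every letter to uppercase.
For "ayXzFiRPQaNb", step one produces "azRa"; step two turns that into "AZRA".
(Check on "RIGeUelyZW": → "RelW" → "RELW" ✓)

AZRA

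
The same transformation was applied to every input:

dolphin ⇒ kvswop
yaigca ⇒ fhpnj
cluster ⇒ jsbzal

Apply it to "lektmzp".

slratg

The rule is to delete the last character, then shift every letter 7 places forward in the alphabet (wrapping around).
Starting from "lektmzp": after the first operation, "lektmz"; after the second, "slratg".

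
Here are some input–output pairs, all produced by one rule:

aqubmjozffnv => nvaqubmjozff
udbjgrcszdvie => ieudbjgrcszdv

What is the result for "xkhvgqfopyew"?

What's happening: move the last 2 characters to the front (rotate right by 2).
"xkhvgqfopyew" → "ewxkhvgqfopy".

ewxkhvgqfopy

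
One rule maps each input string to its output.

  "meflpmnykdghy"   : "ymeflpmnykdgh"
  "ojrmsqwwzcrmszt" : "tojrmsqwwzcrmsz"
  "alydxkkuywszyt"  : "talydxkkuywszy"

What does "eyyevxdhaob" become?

Each output is the input with this applied: move the last character to the front.
On "eyyevxdhaob" that produces "beyyevxdhao".

beyyevxdhao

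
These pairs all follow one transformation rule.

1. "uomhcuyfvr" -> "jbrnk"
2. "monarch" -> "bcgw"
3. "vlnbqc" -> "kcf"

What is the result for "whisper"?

The pattern: keep every other character starting from the first (positions 1st, 3rd, 5th, ...), then shift every letter 11 places backward in the alphabet (wrapping around).
Starting from "whisper": after the first operation, "wipr"; after the second, "lxeg".

lxeg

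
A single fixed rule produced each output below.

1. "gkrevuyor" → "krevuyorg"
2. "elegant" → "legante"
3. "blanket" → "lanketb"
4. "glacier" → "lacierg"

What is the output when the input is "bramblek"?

ramblekb

Rule — move the first character to the end.
Doing the same to "bramblek": "ramblekb".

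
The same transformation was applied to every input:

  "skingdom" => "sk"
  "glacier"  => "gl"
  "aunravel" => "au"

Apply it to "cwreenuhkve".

cw

In each case the input is transformed by: keep only the first 2 characters.
"cwreenuhkve" → "cw".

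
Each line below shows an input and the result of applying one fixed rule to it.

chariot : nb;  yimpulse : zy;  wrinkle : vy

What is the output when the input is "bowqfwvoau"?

The pattern: shift every letter 13 places forward in the alphabet (wrapping around) — i.e. ROT13, then keep one character in every 3, starting at position 3 (positions 3rd, 6th, 9th, ...).
"bowqfwvoau" → "objdsjibnh" → "jjn".

jjn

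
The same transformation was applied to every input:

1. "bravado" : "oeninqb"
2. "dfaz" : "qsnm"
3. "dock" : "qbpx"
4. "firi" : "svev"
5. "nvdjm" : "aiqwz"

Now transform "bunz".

oham

Looking at the pairs, the operation is to shift every letter 13 places forward in the alphabet (wrapping around) — i.e. ROT13.
For "bunz" the result is "oham".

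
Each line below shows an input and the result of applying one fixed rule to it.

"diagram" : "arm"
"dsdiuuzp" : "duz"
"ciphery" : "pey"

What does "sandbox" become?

nbx

Each output is the input with this applied: delete the first 2 characters, then keep every other character starting from the first (positions 1st, 3rd, 5th, ...).
Starting from "sandbox": after the first operation, "ndbox"; after the second, "nbx".
(Check on "dsdiuuzp": → "diuuzp" → "duz" ✓)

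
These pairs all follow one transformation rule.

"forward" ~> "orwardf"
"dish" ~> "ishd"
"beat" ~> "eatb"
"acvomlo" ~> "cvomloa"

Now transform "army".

rmya

In each case the input is transformed by: move the first character to the end.
So "army" becomes "rmya".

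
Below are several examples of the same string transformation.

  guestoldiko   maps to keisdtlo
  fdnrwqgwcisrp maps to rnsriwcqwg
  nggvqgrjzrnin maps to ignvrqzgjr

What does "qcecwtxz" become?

xetcw

In each case the input is transformed by: take characters alternately from the front and the back (1st, last, 2nd, 2nd-last, ...), then delete the first 3 characters.
Starting from "qcecwtxz": after the first operation, "qzcxetcw"; after the second, "xetcw".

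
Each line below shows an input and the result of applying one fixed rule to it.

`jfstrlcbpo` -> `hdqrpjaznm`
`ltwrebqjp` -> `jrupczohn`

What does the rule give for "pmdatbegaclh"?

Rule — shift every letter 2 places backward in the alphabet (wrapping around).
Applying that to "pmdatbegaclh" gives "nkbyrzceyajf".

nkbyrzceyajf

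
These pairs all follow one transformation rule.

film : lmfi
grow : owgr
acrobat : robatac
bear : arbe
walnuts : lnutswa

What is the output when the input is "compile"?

mpileco

The rule is to move the first 2 characters to the end (rotate left by 2).
For "compile" the result is "mpileco".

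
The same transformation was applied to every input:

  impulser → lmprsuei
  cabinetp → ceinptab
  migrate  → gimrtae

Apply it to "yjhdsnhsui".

The rule is to sort the characters into alphabetical order, then move the first 2 characters to the end (rotate left by 2).
"yjhdsnhsui" → "dhhijnssuy" → "hijnssuydh".

hijnssuydh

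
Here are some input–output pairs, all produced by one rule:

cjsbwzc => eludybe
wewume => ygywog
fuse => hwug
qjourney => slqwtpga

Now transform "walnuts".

ycnpwvu

What's happening: shift every letter 2 places forward in the alphabet (wrapping around).
On "walnuts" that produces "ycnpwvu".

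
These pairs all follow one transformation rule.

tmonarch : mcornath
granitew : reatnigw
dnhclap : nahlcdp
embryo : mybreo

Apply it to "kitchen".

iethckn

The transformation: take characters alternately from the front and the back (1st, last, 2nd, 2nd-last, ...), then move the first 2 characters to the end (rotate left by 2).
"kitchen" → "kniethc" → "iethckn".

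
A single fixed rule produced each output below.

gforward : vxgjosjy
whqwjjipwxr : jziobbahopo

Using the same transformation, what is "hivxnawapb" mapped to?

tanpfsoshz

The transformation: swap the first and last characters, then shift every letter 8 places backward in the alphabet (wrapping around).
On "hivxnawapb": the first step gives "bivxnawaph", and the second then gives "tanpfsoshz".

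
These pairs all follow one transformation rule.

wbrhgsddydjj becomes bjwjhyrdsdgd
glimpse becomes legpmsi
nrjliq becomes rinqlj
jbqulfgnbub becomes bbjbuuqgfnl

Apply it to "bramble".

rebbmla

Rule — swap each adjacent pair of characters (1↔2, 3↔4, ...), then take characters alternately from the front and the back (1st, last, 2nd, 2nd-last, ...).
On "bramble": the first step gives "rbmalbe", and the second then gives "rebbmla".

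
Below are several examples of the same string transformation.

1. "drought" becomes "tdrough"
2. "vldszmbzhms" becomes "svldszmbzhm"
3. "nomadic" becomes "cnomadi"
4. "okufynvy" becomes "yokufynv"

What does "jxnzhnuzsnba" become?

ajxnzhnuzsnb

Rule — move the last character to the front.
For "jxnzhnuzsnba" the result is "ajxnzhnuzsnb".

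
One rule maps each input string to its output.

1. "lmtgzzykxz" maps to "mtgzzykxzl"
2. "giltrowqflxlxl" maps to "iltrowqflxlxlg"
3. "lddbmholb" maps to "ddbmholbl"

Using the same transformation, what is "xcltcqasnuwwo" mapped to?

cltcqasnuwwox

Each output is the input with this applied: move the first character to the end.
So "xcltcqasnuwwo" becomes "cltcqasnuwwox".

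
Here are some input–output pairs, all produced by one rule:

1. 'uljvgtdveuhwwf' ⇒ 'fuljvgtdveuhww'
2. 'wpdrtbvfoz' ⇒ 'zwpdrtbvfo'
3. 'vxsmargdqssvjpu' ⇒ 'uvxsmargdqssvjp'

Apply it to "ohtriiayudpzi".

iohtriiayudpz

Each output is the input with this applied: move the last character to the front.
On "ohtriiayudpzi" that produces "iohtriiayudpz".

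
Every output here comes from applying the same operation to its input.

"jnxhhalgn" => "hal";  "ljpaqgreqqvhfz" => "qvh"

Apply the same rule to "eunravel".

rav

What's happening: move the last 2 characters to the front (rotate right by 2), then keep only the last 3 characters.
"eunravel" → "eleunrav" → "rav".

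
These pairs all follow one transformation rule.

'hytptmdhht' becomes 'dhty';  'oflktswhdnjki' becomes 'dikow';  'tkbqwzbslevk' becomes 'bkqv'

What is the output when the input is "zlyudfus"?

Each output is the input with this applied: sort the characters into alphabetical order, then keep one character in every 3, starting at position 1 (positions 1st, 4th, 7th, ...).
Applying both steps to "zlyudfus": "dflsuuyz", then "dsy".

dsy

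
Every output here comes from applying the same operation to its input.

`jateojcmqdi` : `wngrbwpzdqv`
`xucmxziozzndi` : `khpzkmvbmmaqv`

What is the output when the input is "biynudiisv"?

Each output is the input with this applied: shift every letter 13 places forward in the alphabet (wrapping around) — i.e. ROT13.
Doing the same to "biynudiisv": "ovlahqvvfi".

ovlahqvvfi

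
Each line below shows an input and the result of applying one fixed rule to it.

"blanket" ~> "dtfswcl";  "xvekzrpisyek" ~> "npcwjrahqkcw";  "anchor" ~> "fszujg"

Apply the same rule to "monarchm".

gesfujez

Looking at the pairs, the operation is to shift every letter 8 places backward in the alphabet (wrapping around), then swap each adjacent pair of characters (1↔2, 3↔4, ...).
Applying both steps to "monarchm": "egfsjuze", then "gesfujez".
(Check on "blanket": → "tdsfcwl" → "dtfswcl" ✓)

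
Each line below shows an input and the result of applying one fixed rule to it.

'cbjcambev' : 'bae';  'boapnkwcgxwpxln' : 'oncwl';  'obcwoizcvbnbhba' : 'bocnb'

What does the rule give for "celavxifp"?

Looking at the pairs, the operation is to keep one character in every 3, starting at position 2 (positions 2nd, 5th, 8th, ...).
On "celavxifp" that produces "evf".

evf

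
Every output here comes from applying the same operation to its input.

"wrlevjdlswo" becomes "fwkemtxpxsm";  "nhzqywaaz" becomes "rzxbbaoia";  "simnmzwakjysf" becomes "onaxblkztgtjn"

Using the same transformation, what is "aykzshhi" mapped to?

atiijbzl

The pattern: shift every letter 1 place forward in the alphabet (wrapping around), then move the first 3 characters to the end (rotate left by 3).
On "aykzshhi": the first step gives "bzlatiij", and the second then gives "atiijbzl".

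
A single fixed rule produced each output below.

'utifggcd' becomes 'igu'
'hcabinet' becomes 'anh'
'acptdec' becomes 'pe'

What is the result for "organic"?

gi

Looking at the pairs, the operation is to move the first character to the end, then keep one character in every 3, starting at position 2 (positions 2nd, 5th, 8th, ...).
"organic" → "gi".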